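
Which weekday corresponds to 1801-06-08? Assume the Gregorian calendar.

Doomsday rule: the anchor day for the 1800s is Friday. For year 01: 1÷12 = 0 r 1, and 1÷4 = 0, so 0+1+0 = 1.
Friday + 1 ≡ Saturday — that's 1801's doomsday.
In June the doomsday date is Jun 6.
Jun 8 is 2 days after Jun 6; 2 mod 7 = 2, so Saturday + 2 = Monday.

Monday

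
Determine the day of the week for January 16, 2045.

Monday

January 1, 2045 is a Sunday.
Jan 1, 2045 → Jan 16, 2045: 15 days.
Total: 15 days.
15 mod 7 = 1, so Sunday + 1 = Monday.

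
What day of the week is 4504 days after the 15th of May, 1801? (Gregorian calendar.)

May 15, 1801 is a Friday.
4504 mod 7 = 3, so 4504 days after a Friday is Friday + 3 = Monday.

Monday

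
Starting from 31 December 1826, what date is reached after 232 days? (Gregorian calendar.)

August 20, 1827

Dec has 31 days: +1 → Jan 1, 1827 (231 left).
Jan has 31 days: +31 → Feb 1, 1827 (200 left).
Feb has 28 days: +28 → Mar 1, 1827 (172 left).
Mar has 31 days: +31 → Apr 1, 1827 (141 left).
Apr has 30 days: +30 → May 1, 1827 (111 left).
May has 31 days: +31 → Jun 1, 1827 (80 left).
Jun has 30 days: +30 → Jul 1, 1827 (50 left).
Jul has 31 days: +31 → Aug 1, 1827 (19 left).
+19 → Aug 20, 1827.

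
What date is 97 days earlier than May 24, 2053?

February 16, 2053

−24 → Apr 30, 2053 (end of Apr, 30 days; 73 left).
−30 → Mar 31, 2053 (end of Mar, 31 days; 43 left).
−31 → Feb 28, 2053 (end of Feb, 28 days; 12 left).
−12 → Feb 16, 2053.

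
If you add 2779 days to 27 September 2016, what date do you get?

May 7, 2024

+365 (one year) → Sep 27, 2017 (2414 left).
+365 (one year) → Sep 27, 2018 (2049 left).
+365 (one year) → Sep 27, 2019 (1684 left).
+366 (one year; includes Feb 29, 2020) → Sep 27, 2020 (1318 left).
+365 (one year) → Sep 27, 2021 (953 left).
+365 (one year) → Sep 27, 2022 (588 left).
+365 (one year) → Sep 27, 2023 (223 left).
Sep has 30 days: +4 → Oct 1, 2023 (219 left).
Oct has 31 days: +31 → Nov 1, 2023 (188 left).
Nov has 30 days: +30 → Dec 1, 2023 (158 left).
Dec has 31 days: +31 → Jan 1, 2024 (127 left).
Jan has 31 days: +31 → Feb 1, 2024 (96 left).
Feb has 29 days: +29 → Mar 1, 2024 (67 left).
Mar has 31 days: +31 → Apr 1, 2024 (36 left).
Apr has 30 days: +30 → May 1, 2024 (6 left).
+6 → May 7, 2024.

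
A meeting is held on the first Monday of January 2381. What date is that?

January 1, 2381 is a Thursday.
The first Monday is therefore January 5 (4 days later).

January 5, 2381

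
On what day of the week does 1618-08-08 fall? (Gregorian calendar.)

Doomsday rule: the anchor day for the 1600s is Tuesday. For year 18: 18÷12 = 1 r 6, and 6÷4 = 1, so 1+6+1 = 8.
Tuesday + 8 ≡ Wednesday — that's 1618's doomsday.
In August the doomsday date is Aug 8.
Aug 8 is the doomsday itself: Wednesday.

Wednesday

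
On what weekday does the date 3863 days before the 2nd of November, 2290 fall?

Nov 2, 2290 is a Sunday.
3863 mod 7 = 6, so 3863 days before a Sunday is Sunday − 6 = Monday.

Monday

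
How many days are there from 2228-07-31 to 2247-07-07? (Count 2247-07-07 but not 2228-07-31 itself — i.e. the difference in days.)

Jul 31, 2228 → Jul 31, 2229: 365 days.
Jul 31, 2229 → Jul 31, 2230: 365 days.
Jul 31, 2230 → Jul 31, 2231: 365 days.
Jul 31, 2231 → Jul 31, 2232: 366 days (Feb 29, 2232 is in that span).
Jul 31, 2232 → Jul 31, 2233: 365 days.
Jul 31, 2233 → Jul 31, 2234: 365 days.
Jul 31, 2234 → Jul 31, 2235: 365 days.
Jul 31, 2235 → Jul 31, 2236: 366 days (Feb 29, 2236 is in that span).
Jul 31, 2236 → Jul 31, 2237: 365 days.
Jul 31, 2237 → Jul 31, 2238: 365 days.
Jul 31, 2238 → Jul 31, 2239: 365 days.
Jul 31, 2239 → Jul 31, 2240: 366 days (Feb 29, 2240 is in that span).
Jul 31, 2240 → Jul 31, 2241: 365 days.
Jul 31, 2241 → Jul 31, 2242: 365 days.
Jul 31, 2242 → Jul 31, 2243: 365 days.
Jul 31, 2243 → Jul 31, 2244: 366 days (Feb 29, 2244 is in that span).
Jul 31, 2244 → Jul 31, 2245: 365 days.
Jul 31, 2245 → Jul 31, 2246: 365 days.
Jul 31, 2246 → Aug 31, 2246: 31 days (July has 31).
Aug 31, 2246 → Sep 30, 2246: 30 days (August has 31).
Sep 30, 2246 → Oct 30, 2246: 30 days (September has 30).
Oct 30, 2246 → Nov 30, 2246: 31 days (October has 31).
Nov 30, 2246 → Dec 30, 2246: 30 days (November has 30).
Dec 30, 2246 → Jan 30, 2247: 31 days (December has 31).
Jan 30, 2247 → Feb 28, 2247: 29 days (January has 31).
Feb 28, 2247 → Mar 28, 2247: 28 days (February has 28).
Mar 28, 2247 → Apr 28, 2247: 31 days (March has 31).
Apr 28, 2247 → May 28, 2247: 30 days (April has 30).
May 28, 2247 → Jun 28, 2247: 31 days (May has 31).
Jun 28, 2247 → Jul 7, 2247: 9 days.
Total: 6915 days.

6915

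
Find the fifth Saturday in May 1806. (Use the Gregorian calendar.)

May 1, 1806 is a Thursday.
The first Saturday is therefore May 3 (2 days later).
The fifth Saturday is 3 + 4×7 = May 31.

May 31, 1806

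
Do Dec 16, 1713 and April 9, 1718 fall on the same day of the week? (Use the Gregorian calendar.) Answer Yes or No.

Yes

From Dec 16, 1713 to Apr 9, 1718 is 1575 days.
1575 mod 7 = 0, so they are the same weekday.
(Dec 16, 1713 is a Saturday; Apr 9, 1718 is a Saturday.)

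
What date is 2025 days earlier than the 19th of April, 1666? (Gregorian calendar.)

−365 (one year) → Apr 19, 1665 (1660 left).
−365 (one year) → Apr 19, 1664 (1295 left).
−366 (one year; includes Feb 29, 1664) → Apr 19, 1663 (929 left).
−365 (one year) → Apr 19, 1662 (564 left).
−365 (one year) → Apr 19, 1661 (199 left).
−19 → Mar 31, 1661 (end of Mar, 31 days; 180 left).
−31 → Feb 28, 1661 (end of Feb, 28 days; 149 left).
−28 → Jan 31, 1661 (end of Jan, 31 days; 121 left).
−31 → Dec 31, 1660 (end of Dec, 31 days; 90 left).
−31 → Nov 30, 1660 (end of Nov, 30 days; 59 left).
−30 → Oct 31, 1660 (end of Oct, 31 days; 29 left).
−29 → Oct 2, 1660.

October 2, 1660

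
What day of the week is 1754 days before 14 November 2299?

Nov 14, 2299 is a Tuesday.
1754 mod 7 = 4, so 1754 days before a Tuesday is Tuesday − 4 = Friday.

Friday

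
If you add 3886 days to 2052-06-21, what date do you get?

+365 (one year) → Jun 21, 2053 (3521 left).
+365 (one year) → Jun 21, 2054 (3156 left).
+365 (one year) → Jun 21, 2055 (2791 left).
+366 (one year; includes Feb 29, 2056) → Jun 21, 2056 (2425 left).
+365 (one year) → Jun 21, 2057 (2060 left).
+365 (one year) → Jun 21, 2058 (1695 left).
+365 (one year) → Jun 21, 2059 (1330 left).
+366 (one year; includes Feb 29, 2060) → Jun 21, 2060 (964 left).
+365 (one year) → Jun 21, 2061 (599 left).
+365 (one year) → Jun 21, 2062 (234 left).
Jun has 30 days: +10 → Jul 1, 2062 (224 left).
Jul has 31 days: +31 → Aug 1, 2062 (193 left).
Aug has 31 days: +31 → Sep 1, 2062 (162 left).
Sep has 30 days: +30 → Oct 1, 2062 (132 left).
Oct has 31 days: +31 → Nov 1, 2062 (101 left).
Nov has 30 days: +30 → Dec 1, 2062 (71 left).
Dec has 31 days: +31 → Jan 1, 2063 (40 left).
Jan has 31 days: +31 → Feb 1, 2063 (9 left).
+9 → Feb 10, 2063.

February 10, 2063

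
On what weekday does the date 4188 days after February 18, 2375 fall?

Thursday

First find the weekday of Feb 18, 2375. Doomsday rule: the anchor day for the 2300s is Wednesday. For year 75: 75÷12 = 6 r 3, and 3÷4 = 0, so 6+3+0 = 9.
Wednesday + 9 ≡ Friday — that's 2375's doomsday.
In February the doomsday date is Feb 28 (2375 is not a leap year).
Feb 18 is 10 days before Feb 28; 10 mod 7 = 3, so Friday − 3 = Tuesday.
4188 mod 7 = 2, so 4188 days after a Tuesday is Tuesday + 2 = Thursday.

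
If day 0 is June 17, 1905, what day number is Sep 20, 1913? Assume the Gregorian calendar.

3017

Jun 17, 1905 → Jun 17, 1906: 365 days.
Jun 17, 1906 → Jun 17, 1907: 365 days.
Jun 17, 1907 → Jun 17, 1908: 366 days (Feb 29, 1908 is in that span).
Jun 17, 1908 → Jun 17, 1909: 365 days.
Jun 17, 1909 → Jun 17, 1910: 365 days.
Jun 17, 1910 → Jun 17, 1911: 365 days.
Jun 17, 1911 → Jun 17, 1912: 366 days (Feb 29, 1912 is in that span).
Jun 17, 1912 → Jun 17, 1913: 365 days.
Jun 17, 1913 → Jul 17, 1913: 30 days (June has 30).
Jul 17, 1913 → Aug 17, 1913: 31 days (July has 31).
Aug 17, 1913 → Sep 17, 1913: 31 days (August has 31).
Sep 17, 1913 → Sep 20, 1913: 3 days.
Total: 3017 days.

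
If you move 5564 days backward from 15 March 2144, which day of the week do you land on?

Monday

First find the weekday of Mar 15, 2144. Doomsday rule: the anchor day for the 2100s is Sunday. For year 44: 44÷12 = 3 r 8, and 8÷4 = 2, so 3+8+2 = 13.
Sunday + 13 ≡ Saturday — that's 2144's doomsday.
In March the doomsday date is Mar 14.
Mar 15 is 1 day after Mar 14; 1 mod 7 = 1, so Saturday + 1 = Sunday.
5564 mod 7 = 6, so 5564 days before a Sunday is Sunday − 6 = Monday.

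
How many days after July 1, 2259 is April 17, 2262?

Jul 1, 2259 → Jul 1, 2260: 366 days (Feb 29, 2260 is in that span).
Jul 1, 2260 → Jul 1, 2261: 365 days.
Jul 1, 2261 → Aug 1, 2261: 31 days (July has 31).
Aug 1, 2261 → Sep 1, 2261: 31 days (August has 31).
Sep 1, 2261 → Oct 1, 2261: 30 days (September has 30).
Oct 1, 2261 → Nov 1, 2261: 31 days (October has 31).
Nov 1, 2261 → Dec 1, 2261: 30 days (November has 30).
Dec 1, 2261 → Jan 1, 2262: 31 days (December has 31).
Jan 1, 2262 → Feb 1, 2262: 31 days (January has 31).
Feb 1, 2262 → Mar 1, 2262: 28 days (February has 28).
Mar 1, 2262 → Apr 1, 2262: 31 days (March has 31).
Apr 1, 2262 → Apr 17, 2262: 16 days.
Total: 1021 days.

1021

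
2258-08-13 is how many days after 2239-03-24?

7082

Mar 24, 2239 → Mar 24, 2240: 366 days (Feb 29, 2240 is in that span).
Mar 24, 2240 → Mar 24, 2241: 365 days.
Mar 24, 2241 → Mar 24, 2242: 365 days.
Mar 24, 2242 → Mar 24, 2243: 365 days.
Mar 24, 2243 → Mar 24, 2244: 366 days (Feb 29, 2244 is in that span).
Mar 24, 2244 → Mar 24, 2245: 365 days.
Mar 24, 2245 → Mar 24, 2246: 365 days.
Mar 24, 2246 → Mar 24, 2247: 365 days.
Mar 24, 2247 → Mar 24, 2248: 366 days (Feb 29, 2248 is in that span).
Mar 24, 2248 → Mar 24, 2249: 365 days.
Mar 24, 2249 → Mar 24, 2250: 365 days.
Mar 24, 2250 → Mar 24, 2251: 365 days.
Mar 24, 2251 → Mar 24, 2252: 366 days (Feb 29, 2252 is in that span).
Mar 24, 2252 → Mar 24, 2253: 365 days.
Mar 24, 2253 → Mar 24, 2254: 365 days.
Mar 24, 2254 → Mar 24, 2255: 365 days.
Mar 24, 2255 → Mar 24, 2256: 366 days (Feb 29, 2256 is in that span).
Mar 24, 2256 → Mar 24, 2257: 365 days.
Mar 24, 2257 → Mar 24, 2258: 365 days.
Mar 24, 2258 → Apr 24, 2258: 31 days (March has 31).
Apr 24, 2258 → May 24, 2258: 30 days (April has 30).
May 24, 2258 → Jun 24, 2258: 31 days (May has 31).
Jun 24, 2258 → Jul 24, 2258: 30 days (June has 30).
Jul 24, 2258 → Aug 13, 2258: 20 days.
Total: 7082 days.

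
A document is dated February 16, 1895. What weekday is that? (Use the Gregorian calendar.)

Saturday

Doomsday rule: the anchor day for the 1800s is Friday. For year 95: 95÷12 = 7 r 11, and 11÷4 = 2, so 7+11+2 = 20.
Friday + 20 ≡ Thursday — that's 1895's doomsday.
In February the doomsday date is Feb 28 (1895 is not a leap year).
Feb 16 is 12 days before Feb 28; 12 mod 7 = 5, so Thursday − 5 = Saturday.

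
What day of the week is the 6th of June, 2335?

Doomsday rule: the anchor day for the 2300s is Wednesday. For year 35: 35÷12 = 2 r 11, and 11÷4 = 2, so 2+11+2 = 15.
Wednesday + 15 ≡ Thursday — that's 2335's doomsday.
In June the doomsday date is Jun 6.
Jun 6 is the doomsday itself: Thursday.

Thursday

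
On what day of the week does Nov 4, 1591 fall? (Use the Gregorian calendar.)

Doomsday rule: the anchor day for the 1500s is Wednesday. For year 91: 91÷12 = 7 r 7, and 7÷4 = 1, so 7+7+1 = 15.
Wednesday + 15 ≡ Thursday — that's 1591's doomsday.
In November the doomsday date is Nov 7.
Nov 4 is 3 days before Nov 7; 3 mod 7 = 3, so Thursday − 3 = Monday.

Monday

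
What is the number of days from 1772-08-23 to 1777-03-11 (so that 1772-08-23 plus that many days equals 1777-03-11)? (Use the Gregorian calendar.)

Aug 23, 1772 → Aug 23, 1773: 365 days.
Aug 23, 1773 → Aug 23, 1774: 365 days.
Aug 23, 1774 → Aug 23, 1775: 365 days.
Aug 23, 1775 → Aug 23, 1776: 366 days (Feb 29, 1776 is in that span).
Aug 23, 1776 → Sep 23, 1776: 31 days (August has 31).
Sep 23, 1776 → Oct 23, 1776: 30 days (September has 30).
Oct 23, 1776 → Nov 23, 1776: 31 days (October has 31).
Nov 23, 1776 → Dec 23, 1776: 30 days (November has 30).
Dec 23, 1776 → Jan 23, 1777: 31 days (December has 31).
Jan 23, 1777 → Feb 23, 1777: 31 days (January has 31).
Feb 23, 1777 → Mar 11, 1777: 16 days.
Total: 1661 days.

1661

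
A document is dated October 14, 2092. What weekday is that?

Doomsday rule: the anchor day for the 2000s is Tuesday. For year 92: 92÷12 = 7 r 8, and 8÷4 = 2, so 7+8+2 = 17.
Tuesday + 17 ≡ Friday — that's 2092's doomsday.
In October the doomsday date is Oct 10.
Oct 14 is 4 days after Oct 10; 4 mod 7 = 4, so Friday + 4 = Tuesday.

Tuesday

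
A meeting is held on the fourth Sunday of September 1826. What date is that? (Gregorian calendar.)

September 24, 1826

September 1, 1826 is a Friday.
The first Sunday is therefore September 3 (2 days later).
The fourth Sunday is 3 + 3×7 = September 24.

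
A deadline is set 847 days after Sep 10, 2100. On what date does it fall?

January 5, 2103

+365 (one year) → Sep 10, 2101 (482 left).
+365 (one year) → Sep 10, 2102 (117 left).
Sep has 30 days: +21 → Oct 1, 2102 (96 left).
Oct has 31 days: +31 → Nov 1, 2102 (65 left).
Nov has 30 days: +30 → Dec 1, 2102 (35 left).
Dec has 31 days: +31 → Jan 1, 2103 (4 left).
+4 → Jan 5, 2103.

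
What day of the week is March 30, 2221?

Friday

Doomsday rule: the anchor day for the 2200s is Friday. For year 21: 21÷12 = 1 r 9, and 9÷4 = 2, so 1+9+2 = 12.
Friday + 12 ≡ Wednesday — that's 2221's doomsday.
In March the doomsday date is Mar 14.
Mar 30 is 16 days after Mar 14; 16 mod 7 = 2, so Wednesday + 2 = Friday.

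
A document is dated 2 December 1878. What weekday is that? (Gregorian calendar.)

Monday

Doomsday rule: the anchor day for the 1800s is Friday. For year 78: 78÷12 = 6 r 6, and 6÷4 = 1, so 6+6+1 = 13.
Friday + 13 ≡ Thursday — that's 1878's doomsday.
In December the doomsday date is Dec 12.
Dec 2 is 10 days before Dec 12; 10 mod 7 = 3, so Thursday − 3 = Monday.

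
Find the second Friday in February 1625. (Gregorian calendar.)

February 14, 1625

February 1, 1625 is a Saturday.
The first Friday is therefore February 7 (6 days later).
The second Friday is 7 + 1×7 = February 14.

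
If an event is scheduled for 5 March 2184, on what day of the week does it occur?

Friday

Doomsday rule: the anchor day for the 2100s is Sunday. For year 84: 84÷12 = 7 r 0, and 0÷4 = 0, so 7+0+0 = 7.
Sunday + 7 ≡ Sunday — that's 2184's doomsday.
In March the doomsday date is Mar 14.
Mar 5 is 9 days before Mar 14; 9 mod 7 = 2, so Sunday − 2 = Friday.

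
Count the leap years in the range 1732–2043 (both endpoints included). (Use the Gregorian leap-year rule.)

Multiples of 4 in [1732,2043]: 78.
Of those, multiples of 100: 3 (not leap unless ÷400).
Multiples of 400: 1.
Leap years = 78 − 3 + 1 = 76.

76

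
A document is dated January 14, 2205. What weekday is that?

Monday

January 1, 2205 is a Tuesday.
Jan 1, 2205 → Jan 14, 2205: 13 days.
Total: 13 days.
13 mod 7 = 6, so Tuesday + 6 = Monday.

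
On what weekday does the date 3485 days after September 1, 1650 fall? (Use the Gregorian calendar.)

First find the weekday of Sep 1, 1650. Doomsday rule: the anchor day for the 1600s is Tuesday. For year 50: 50÷12 = 4 r 2, and 2÷4 = 0, so 4+2+0 = 6.
Tuesday + 6 ≡ Monday — that's 1650's doomsday.
In September the doomsday date is Sep 5.
Sep 1 is 4 days before Sep 5; 4 mod 7 = 4, so Monday − 4 = Thursday.
3485 mod 7 = 6, so 3485 days after a Thursday is Thursday + 6 = Wednesday.

Wednesday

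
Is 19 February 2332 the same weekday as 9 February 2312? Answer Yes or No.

Yes

From Feb 9, 2312 to Feb 19, 2332 is 7315 days.
7315 mod 7 = 0, so they are the same weekday.
(Feb 9, 2312 is a Friday; Feb 19, 2332 is a Friday.)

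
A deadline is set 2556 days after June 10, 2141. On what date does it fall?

June 9, 2148

+365 (one year) → Jun 10, 2142 (2191 left).
+365 (one year) → Jun 10, 2143 (1826 left).
+366 (one year; includes Feb 29, 2144) → Jun 10, 2144 (1460 left).
+365 (one year) → Jun 10, 2145 (1095 left).
+365 (one year) → Jun 10, 2146 (730 left).
+365 (one year) → Jun 10, 2147 (365 left).
Jun has 30 days: +21 → Jul 1, 2147 (344 left).
Jul has 31 days: +31 → Aug 1, 2147 (313 left).
Aug has 31 days: +31 → Sep 1, 2147 (282 left).
Sep has 30 days: +30 → Oct 1, 2147 (252 left).
Oct has 31 days: +31 → Nov 1, 2147 (221 left).
Nov has 30 days: +30 → Dec 1, 2147 (191 left).
Dec has 31 days: +31 → Jan 1, 2148 (160 left).
Jan has 31 days: +31 → Feb 1, 2148 (129 left).
Feb has 29 days: +29 → Mar 1, 2148 (100 left).
Mar has 31 days: +31 → Apr 1, 2148 (69 left).
Apr has 30 days: +30 → May 1, 2148 (39 left).
May has 31 days: +31 → Jun 1, 2148 (8 left).
+8 → Jun 9, 2148.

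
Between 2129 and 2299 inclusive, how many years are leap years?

Multiples of 4 in [2129,2299]: 42.
Of those, multiples of 100: 1 (not leap unless ÷400).
Multiples of 400: 0.
Leap years = 42 − 1 + 0 = 41.

41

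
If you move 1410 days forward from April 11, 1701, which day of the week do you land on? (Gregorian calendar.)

First find the weekday of Apr 11, 1701. Doomsday rule: the anchor day for the 1700s is Sunday. For year 01: 1÷12 = 0 r 1, and 1÷4 = 0, so 0+1+0 = 1.
Sunday + 1 ≡ Monday — that's 1701's doomsday.
In April the doomsday date is Apr 4.
Apr 11 is 7 days after Apr 4; 7 mod 7 = 0, so Monday + 0 = Monday.
1410 mod 7 = 3, so 1410 days after a Monday is Monday + 3 = Thursday.

Thursday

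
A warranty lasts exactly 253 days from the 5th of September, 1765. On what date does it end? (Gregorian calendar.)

Sep has 30 days: +26 → Oct 1, 1765 (227 left).
Oct has 31 days: +31 → Nov 1, 1765 (196 left).
Nov has 30 days: +30 → Dec 1, 1765 (166 left).
Dec has 31 days: +31 → Jan 1, 1766 (135 left).
Jan has 31 days: +31 → Feb 1, 1766 (104 left).
Feb has 28 days: +28 → Mar 1, 1766 (76 left).
Mar has 31 days: +31 → Apr 1, 1766 (45 left).
Apr has 30 days: +30 → May 1, 1766 (15 left).
+15 → May 16, 1766.

May 16, 1766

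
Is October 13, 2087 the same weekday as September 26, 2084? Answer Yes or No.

No

From Sep 26, 2084 to Oct 13, 2087 is 1112 days.
1112 mod 7 = 6, so they are different weekdays.
(Sep 26, 2084 is a Tuesday; Oct 13, 2087 is a Monday.)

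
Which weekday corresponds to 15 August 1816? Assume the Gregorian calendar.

Doomsday rule: the anchor day for the 1800s is Friday. For year 16: 16÷12 = 1 r 4, and 4÷4 = 1, so 1+4+1 = 6.
Friday + 6 ≡ Thursday — that's 1816's doomsday.
In August the doomsday date is Aug 8.
Aug 15 is 7 days after Aug 8; 7 mod 7 = 0, so Thursday + 0 = Thursday.

Thursday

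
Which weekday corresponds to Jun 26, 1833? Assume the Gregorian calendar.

Wednesday

Doomsday rule: the anchor day for the 1800s is Friday. For year 33: 33÷12 = 2 r 9, and 9÷4 = 2, so 2+9+2 = 13.
Friday + 13 ≡ Thursday — that's 1833's doomsday.
In June the doomsday date is Jun 6.
Jun 26 is 20 days after Jun 6; 20 mod 7 = 6, so Thursday + 6 = Wednesday.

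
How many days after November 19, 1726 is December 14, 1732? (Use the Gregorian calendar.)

2217

Nov 19, 1726 → Nov 19, 1727: 365 days.
Nov 19, 1727 → Nov 19, 1728: 366 days (Feb 29, 1728 is in that span).
Nov 19, 1728 → Nov 19, 1729: 365 days.
Nov 19, 1729 → Nov 19, 1730: 365 days.
Nov 19, 1730 → Nov 19, 1731: 365 days.
Nov 19, 1731 → Dec 19, 1731: 30 days (November has 30).
Dec 19, 1731 → Jan 19, 1732: 31 days (December has 31).
Jan 19, 1732 → Feb 19, 1732: 31 days (January has 31).
Feb 19, 1732 → Mar 19, 1732: 29 days (February has 29).
Mar 19, 1732 → Apr 19, 1732: 31 days (March has 31).
Apr 19, 1732 → May 19, 1732: 30 days (April has 30).
May 19, 1732 → Jun 19, 1732: 31 days (May has 31).
Jun 19, 1732 → Jul 19, 1732: 30 days (June has 30).
Jul 19, 1732 → Aug 19, 1732: 31 days (July has 31).
Aug 19, 1732 → Sep 19, 1732: 31 days (August has 31).
Sep 19, 1732 → Oct 19, 1732: 30 days (September has 30).
Oct 19, 1732 → Nov 19, 1732: 31 days (October has 31).
Nov 19, 1732 → Dec 14, 1732: 25 days.
Total: 2217 days.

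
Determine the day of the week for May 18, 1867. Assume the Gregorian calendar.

Saturday

Doomsday rule: the anchor day for the 1800s is Friday. For year 67: 67÷12 = 5 r 7, and 7÷4 = 1, so 5+7+1 = 13.
Friday + 13 ≡ Thursday — that's 1867's doomsday.
In May the doomsday date is May 9.
May 18 is 9 days after May 9; 9 mod 7 = 2, so Thursday + 2 = Saturday.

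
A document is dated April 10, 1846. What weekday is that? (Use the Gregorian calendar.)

Friday

Doomsday rule: the anchor day for the 1800s is Friday. For year 46: 46÷12 = 3 r 10, and 10÷4 = 2, so 3+10+2 = 15.
Friday + 15 ≡ Saturday — that's 1846's doomsday.
In April the doomsday date is Apr 4.
Apr 10 is 6 days after Apr 4; 6 mod 7 = 6, so Saturday + 6 = Friday.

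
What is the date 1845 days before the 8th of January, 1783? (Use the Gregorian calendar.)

December 20, 1777

−365 (one year) → Jan 8, 1782 (1480 left).
−365 (one year) → Jan 8, 1781 (1115 left).
−366 (one year; includes Feb 29, 1780) → Jan 8, 1780 (749 left).
−365 (one year) → Jan 8, 1779 (384 left).
−8 → Dec 31, 1778 (end of Dec, 31 days; 376 left).
−31 → Nov 30, 1778 (end of Nov, 30 days; 345 left).
−30 → Oct 31, 1778 (end of Oct, 31 days; 315 left).
−31 → Sep 30, 1778 (end of Sep, 30 days; 284 left).
−30 → Aug 31, 1778 (end of Aug, 31 days; 254 left).
−31 → Jul 31, 1778 (end of Jul, 31 days; 223 left).
−31 → Jun 30, 1778 (end of Jun, 30 days; 192 left).
−30 → May 31, 1778 (end of May, 31 days; 162 left).
−31 → Apr 30, 1778 (end of Apr, 30 days; 131 left).
−30 → Mar 31, 1778 (end of Mar, 31 days; 101 left).
−31 → Feb 28, 1778 (end of Feb, 28 days; 70 left).
−28 → Jan 31, 1778 (end of Jan, 31 days; 42 left).
−31 → Dec 31, 1777 (end of Dec, 31 days; 11 left).
−11 → Dec 20, 1777.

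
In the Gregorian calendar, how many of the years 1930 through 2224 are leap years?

72

Multiples of 4 in [1930,2224]: 74.
Of those, multiples of 100: 3 (not leap unless ÷400).
Multiples of 400: 1.
Leap years = 74 − 3 + 1 = 72.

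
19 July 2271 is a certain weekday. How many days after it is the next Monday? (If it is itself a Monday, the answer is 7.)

5

Jul 19, 2271 is a Wednesday.
From Wednesday to the next Monday is 5 days.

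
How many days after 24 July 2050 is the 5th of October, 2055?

Jul 24, 2050 → Jul 24, 2051: 365 days.
Jul 24, 2051 → Jul 24, 2052: 366 days (Feb 29, 2052 is in that span).
Jul 24, 2052 → Jul 24, 2053: 365 days.
Jul 24, 2053 → Jul 24, 2054: 365 days.
Jul 24, 2054 → Jul 24, 2055: 365 days.
Jul 24, 2055 → Aug 24, 2055: 31 days (July has 31).
Aug 24, 2055 → Sep 24, 2055: 31 days (August has 31).
Sep 24, 2055 → Oct 5, 2055: 11 days.
Total: 1899 days.

1899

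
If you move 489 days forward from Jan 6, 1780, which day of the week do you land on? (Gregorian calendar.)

Wednesday

First find the weekday of Jan 6, 1780. Doomsday rule: the anchor day for the 1700s is Sunday. For year 80: 80÷12 = 6 r 8, and 8÷4 = 2, so 6+8+2 = 16.
Sunday + 16 ≡ Tuesday — that's 1780's doomsday.
In January the doomsday date is Jan 4 (1780 is a leap year (divisible by 4)).
Jan 6 is 2 days after Jan 4; 2 mod 7 = 2, so Tuesday + 2 = Thursday.
489 mod 7 = 6, so 489 days after a Thursday is Thursday + 6 = Wednesday.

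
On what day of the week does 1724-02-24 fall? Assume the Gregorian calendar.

Doomsday rule: the anchor day for the 1700s is Sunday. For year 24: 24÷12 = 2 r 0, and 0÷4 = 0, so 2+0+0 = 2.
Sunday + 2 ≡ Tuesday — that's 1724's doomsday.
In February the doomsday date is Feb 29 (1724 is a leap year (divisible by 4)).
Feb 24 is 5 days before Feb 29; 5 mod 7 = 5, so Tuesday − 5 = Thursday.

Thursday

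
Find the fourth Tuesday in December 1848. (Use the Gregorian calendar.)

December 26, 1848

December 1, 1848 is a Friday.
The first Tuesday is therefore December 5 (4 days later).
The fourth Tuesday is 5 + 3×7 = December 26.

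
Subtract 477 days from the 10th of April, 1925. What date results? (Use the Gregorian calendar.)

December 20, 1923

−365 (one year) → Apr 10, 1924 (112 left).
−10 → Mar 31, 1924 (end of Mar, 31 days; 102 left).
−31 → Feb 29, 1924 (end of Feb, 29 days; 71 left).
−29 → Jan 31, 1924 (end of Jan, 31 days; 42 left).
−31 → Dec 31, 1923 (end of Dec, 31 days; 11 left).
−11 → Dec 20, 1923.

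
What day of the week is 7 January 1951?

Sunday

Doomsday rule: the anchor day for the 1900s is Wednesday. For year 51: 51÷12 = 4 r 3, and 3÷4 = 0, so 4+3+0 = 7.
Wednesday + 7 ≡ Wednesday — that's 1951's doomsday.
In January the doomsday date is Jan 3 (1951 is not a leap year).
Jan 7 is 4 days after Jan 3; 4 mod 7 = 4, so Wednesday + 4 = Sunday.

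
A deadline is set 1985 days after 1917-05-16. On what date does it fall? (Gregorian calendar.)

+365 (one year) → May 16, 1918 (1620 left).
+365 (one year) → May 16, 1919 (1255 left).
+366 (one year; includes Feb 29, 1920) → May 16, 1920 (889 left).
+365 (one year) → May 16, 1921 (524 left).
+365 (one year) → May 16, 1922 (159 left).
May has 31 days: +16 → Jun 1, 1922 (143 left).
Jun has 30 days: +30 → Jul 1, 1922 (113 left).
Jul has 31 days: +31 → Aug 1, 1922 (82 left).
Aug has 31 days: +31 → Sep 1, 1922 (51 left).
Sep has 30 days: +30 → Oct 1, 1922 (21 left).
+21 → Oct 22, 1922.

October 22, 1922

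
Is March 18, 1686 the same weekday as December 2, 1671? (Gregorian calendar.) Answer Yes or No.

No

From Dec 2, 1671 to Mar 18, 1686 is 5220 days.
5220 mod 7 = 5, so they are different weekdays.
(Dec 2, 1671 is a Wednesday; Mar 18, 1686 is a Monday.)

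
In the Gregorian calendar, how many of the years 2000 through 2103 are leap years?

25

Multiples of 4 in [2000,2103]: 26.
Of those, multiples of 100: 2 (not leap unless ÷400).
Multiples of 400: 1.
Leap years = 26 − 2 + 1 = 25.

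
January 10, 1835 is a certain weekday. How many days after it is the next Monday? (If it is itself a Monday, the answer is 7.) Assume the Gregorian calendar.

2

Jan 10, 1835 is a Saturday.
From Saturday to the next Monday is 2 days.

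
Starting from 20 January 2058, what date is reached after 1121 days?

February 14, 2061

+365 (one year) → Jan 20, 2059 (756 left).
+365 (one year) → Jan 20, 2060 (391 left).
Jan has 31 days: +12 → Feb 1, 2060 (379 left).
Feb has 29 days: +29 → Mar 1, 2060 (350 left).
Mar has 31 days: +31 → Apr 1, 2060 (319 left).
Apr has 30 days: +30 → May 1, 2060 (289 left).
May has 31 days: +31 → Jun 1, 2060 (258 left).
Jun has 30 days: +30 → Jul 1, 2060 (228 left).
Jul has 31 days: +31 → Aug 1, 2060 (197 left).
Aug has 31 days: +31 → Sep 1, 2060 (166 left).
Sep has 30 days: +30 → Oct 1, 2060 (136 left).
Oct has 31 days: +31 → Nov 1, 2060 (105 left).
Nov has 30 days: +30 → Dec 1, 2060 (75 left).
Dec has 31 days: +31 → Jan 1, 2061 (44 left).
Jan has 31 days: +31 → Feb 1, 2061 (13 left).
+13 → Feb 14, 2061.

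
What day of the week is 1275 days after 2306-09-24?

Tuesday

Sep 24, 2306 is a Monday.
1275 mod 7 = 1, so 1275 days after a Monday is Monday + 1 = Tuesday.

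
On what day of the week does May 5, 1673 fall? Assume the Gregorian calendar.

Friday

Doomsday rule: the anchor day for the 1600s is Tuesday. For year 73: 73÷12 = 6 r 1, and 1÷4 = 0, so 6+1+0 = 7.
Tuesday + 7 ≡ Tuesday — that's 1673's doomsday.
In May the doomsday date is May 9.
May 5 is 4 days before May 9; 4 mod 7 = 4, so Tuesday − 4 = Friday.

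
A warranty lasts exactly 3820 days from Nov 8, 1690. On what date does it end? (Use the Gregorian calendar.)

April 25, 1701

+365 (one year) → Nov 8, 1691 (3455 left).
+366 (one year; includes Feb 29, 1692) → Nov 8, 1692 (3089 left).
+365 (one year) → Nov 8, 1693 (2724 left).
+365 (one year) → Nov 8, 1694 (2359 left).
+365 (one year) → Nov 8, 1695 (1994 left).
+366 (one year; includes Feb 29, 1696) → Nov 8, 1696 (1628 left).
+365 (one year) → Nov 8, 1697 (1263 left).
+365 (one year) → Nov 8, 1698 (898 left).
+365 (one year) → Nov 8, 1699 (533 left).
+365 (one year) → Nov 8, 1700 (168 left).
Nov has 30 days: +23 → Dec 1, 1700 (145 left).
Dec has 31 days: +31 → Jan 1, 1701 (114 left).
Jan has 31 days: +31 → Feb 1, 1701 (83 left).
Feb has 28 days: +28 → Mar 1, 1701 (55 left).
Mar has 31 days: +31 → Apr 1, 1701 (24 left).
+24 → Apr 25, 1701.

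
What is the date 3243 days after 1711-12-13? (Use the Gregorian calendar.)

October 29, 1720

+366 (one year; includes Feb 29, 1712) → Dec 13, 1712 (2877 left).
+365 (one year) → Dec 13, 1713 (2512 left).
+365 (one year) → Dec 13, 1714 (2147 left).
+365 (one year) → Dec 13, 1715 (1782 left).
+366 (one year; includes Feb 29, 1716) → Dec 13, 1716 (1416 left).
+365 (one year) → Dec 13, 1717 (1051 left).
+365 (one year) → Dec 13, 1718 (686 left).
+365 (one year) → Dec 13, 1719 (321 left).
Dec has 31 days: +19 → Jan 1, 1720 (302 left).
Jan has 31 days: +31 → Feb 1, 1720 (271 left).
Feb has 29 days: +29 → Mar 1, 1720 (242 left).
Mar has 31 days: +31 → Apr 1, 1720 (211 left).
Apr has 30 days: +30 → May 1, 1720 (181 left).
May has 31 days: +31 → Jun 1, 1720 (150 left).
Jun has 30 days: +30 → Jul 1, 1720 (120 left).
Jul has 31 days: +31 → Aug 1, 1720 (89 left).
Aug has 31 days: +31 → Sep 1, 1720 (58 left).
Sep has 30 days: +30 → Oct 1, 1720 (28 left).
+28 → Oct 29, 1720.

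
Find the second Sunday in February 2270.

February 13, 2270

February 1, 2270 is a Tuesday.
The first Sunday is therefore February 6 (5 days later).
The second Sunday is 6 + 1×7 = February 13.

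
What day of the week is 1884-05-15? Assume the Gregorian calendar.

January 1, 1884 is a Tuesday.
Jan 1, 1884 → Feb 1, 1884: 31 days (January has 31).
Feb 1, 1884 → Mar 1, 1884: 29 days (February has 29).
Mar 1, 1884 → Apr 1, 1884: 31 days (March has 31).
Apr 1, 1884 → May 1, 1884: 30 days (April has 30).
May 1, 1884 → May 15, 1884: 14 days.
Total: 135 days.
135 mod 7 = 2, so Tuesday + 2 = Thursday.

Thursday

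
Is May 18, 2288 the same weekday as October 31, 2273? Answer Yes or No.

Yes

From Oct 31, 2273 to May 18, 2288 is 5313 days.
5313 mod 7 = 0, so they are the same weekday.
(Oct 31, 2273 is a Friday; May 18, 2288 is a Friday.)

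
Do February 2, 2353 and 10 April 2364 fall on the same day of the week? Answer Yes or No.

From Feb 2, 2353 to Apr 10, 2364 is 4085 days.
4085 mod 7 = 4, so they are different weekdays.
(Feb 2, 2353 is a Monday; Apr 10, 2364 is a Friday.)

No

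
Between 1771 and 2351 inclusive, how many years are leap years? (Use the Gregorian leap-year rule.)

140

Multiples of 4 in [1771,2351]: 145.
Of those, multiples of 100: 6 (not leap unless ÷400).
Multiples of 400: 1.
Leap years = 145 − 6 + 1 = 140.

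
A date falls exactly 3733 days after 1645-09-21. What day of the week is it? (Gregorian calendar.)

First find the weekday of Sep 21, 1645. Doomsday rule: the anchor day for the 1600s is Tuesday. For year 45: 45÷12 = 3 r 9, and 9÷4 = 2, so 3+9+2 = 14.
Tuesday + 14 ≡ Tuesday — that's 1645's doomsday.
In September the doomsday date is Sep 5.
Sep 21 is 16 days after Sep 5; 16 mod 7 = 2, so Tuesday + 2 = Thursday.
3733 mod 7 = 2, so 3733 days after a Thursday is Thursday + 2 = Saturday.

Saturday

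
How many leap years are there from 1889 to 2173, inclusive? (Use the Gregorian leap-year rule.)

Multiples of 4 in [1889,2173]: 71.
Of those, multiples of 100: 3 (not leap unless ÷400).
Multiples of 400: 1.
Leap years = 71 − 3 + 1 = 69.

69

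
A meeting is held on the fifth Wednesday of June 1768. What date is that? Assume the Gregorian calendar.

June 29, 1768

June 1, 1768 is a Wednesday.
The first Wednesday is therefore June 1 (same day).
The fifth Wednesday is 1 + 4×7 = June 29.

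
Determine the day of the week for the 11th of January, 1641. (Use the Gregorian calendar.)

Friday

Doomsday rule: the anchor day for the 1600s is Tuesday. For year 41: 41÷12 = 3 r 5, and 5÷4 = 1, so 3+5+1 = 9.
Tuesday + 9 ≡ Thursday — that's 1641's doomsday.
In January the doomsday date is Jan 3 (1641 is not a leap year).
Jan 11 is 8 days after Jan 3; 8 mod 7 = 1, so Thursday + 1 = Friday.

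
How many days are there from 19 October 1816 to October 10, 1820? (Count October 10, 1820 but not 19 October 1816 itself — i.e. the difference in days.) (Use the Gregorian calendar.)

1452

Oct 19, 1816 → Oct 19, 1817: 365 days.
Oct 19, 1817 → Oct 19, 1818: 365 days.
Oct 19, 1818 → Oct 19, 1819: 365 days.
Oct 19, 1819 → Nov 19, 1819: 31 days (October has 31).
Nov 19, 1819 → Dec 19, 1819: 30 days (November has 30).
Dec 19, 1819 → Jan 19, 1820: 31 days (December has 31).
Jan 19, 1820 → Feb 19, 1820: 31 days (January has 31).
Feb 19, 1820 → Mar 19, 1820: 29 days (February has 29).
Mar 19, 1820 → Apr 19, 1820: 31 days (March has 31).
Apr 19, 1820 → May 19, 1820: 30 days (April has 30).
May 19, 1820 → Jun 19, 1820: 31 days (May has 31).
Jun 19, 1820 → Jul 19, 1820: 30 days (June has 30).
Jul 19, 1820 → Aug 19, 1820: 31 days (July has 31).
Aug 19, 1820 → Sep 19, 1820: 31 days (August has 31).
Sep 19, 1820 → Oct 10, 1820: 21 days.
Total: 1452 days.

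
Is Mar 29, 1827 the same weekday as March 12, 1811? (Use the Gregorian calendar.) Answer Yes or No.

No

From Mar 12, 1811 to Mar 29, 1827 is 5861 days.
5861 mod 7 = 2, so they are different weekdays.
(Mar 12, 1811 is a Tuesday; Mar 29, 1827 is a Thursday.)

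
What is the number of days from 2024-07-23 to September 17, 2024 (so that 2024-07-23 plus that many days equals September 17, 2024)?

Jul 23, 2024 → Aug 23, 2024: 31 days (July has 31).
Aug 23, 2024 → Sep 17, 2024: 25 days.
Total: 56 days.

56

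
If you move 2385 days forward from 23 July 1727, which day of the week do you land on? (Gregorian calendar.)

Monday

First find the weekday of Jul 23, 1727. Doomsday rule: the anchor day for the 1700s is Sunday. For year 27: 27÷12 = 2 r 3, and 3÷4 = 0, so 2+3+0 = 5.
Sunday + 5 ≡ Friday — that's 1727's doomsday.
In July the doomsday date is Jul 11.
Jul 23 is 12 days after Jul 11; 12 mod 7 = 5, so Friday + 5 = Wednesday.
2385 mod 7 = 5, so 2385 days after a Wednesday is Wednesday + 5 = Monday.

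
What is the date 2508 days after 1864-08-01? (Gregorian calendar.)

June 14, 1871

+365 (one year) → Aug 1, 1865 (2143 left).
+365 (one year) → Aug 1, 1866 (1778 left).
+365 (one year) → Aug 1, 1867 (1413 left).
+366 (one year; includes Feb 29, 1868) → Aug 1, 1868 (1047 left).
+365 (one year) → Aug 1, 1869 (682 left).
+365 (one year) → Aug 1, 1870 (317 left).
Aug has 31 days: +31 → Sep 1, 1870 (286 left).
Sep has 30 days: +30 → Oct 1, 1870 (256 left).
Oct has 31 days: +31 → Nov 1, 1870 (225 left).
Nov has 30 days: +30 → Dec 1, 1870 (195 left).
Dec has 31 days: +31 → Jan 1, 1871 (164 left).
Jan has 31 days: +31 → Feb 1, 1871 (133 left).
Feb has 28 days: +28 → Mar 1, 1871 (105 left).
Mar has 31 days: +31 → Apr 1, 1871 (74 left).
Apr has 30 days: +30 → May 1, 1871 (44 left).
May has 31 days: +31 → Jun 1, 1871 (13 left).
+13 → Jun 14, 1871.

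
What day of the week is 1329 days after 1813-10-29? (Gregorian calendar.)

Thursday

First find the weekday of Oct 29, 1813. Doomsday rule: the anchor day for the 1800s is Friday. For year 13: 13÷12 = 1 r 1, and 1÷4 = 0, so 1+1+0 = 2.
Friday + 2 ≡ Sunday — that's 1813's doomsday.
In October the doomsday date is Oct 10.
Oct 29 is 19 days after Oct 10; 19 mod 7 = 5, so Sunday + 5 = Friday.
1329 mod 7 = 6, so 1329 days after a Friday is Friday + 6 = Thursday.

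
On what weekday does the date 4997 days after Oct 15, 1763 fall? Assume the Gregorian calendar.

First find the weekday of Oct 15, 1763. Doomsday rule: the anchor day for the 1700s is Sunday. For year 63: 63÷12 = 5 r 3, and 3÷4 = 0, so 5+3+0 = 8.
Sunday + 8 ≡ Monday — that's 1763's doomsday.
In October the doomsday date is Oct 10.
Oct 15 is 5 days after Oct 10; 5 mod 7 = 5, so Monday + 5 = Saturday.
4997 mod 7 = 6, so 4997 days after a Saturday is Saturday + 6 = Friday.

Friday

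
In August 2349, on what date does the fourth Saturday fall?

August 27, 2349

August 1, 2349 is a Monday.
The first Saturday is therefore August 6 (5 days later).
The fourth Saturday is 6 + 3×7 = August 27.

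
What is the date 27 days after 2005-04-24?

May 21, 2005

Apr has 30 days: +7 → May 1, 2005 (20 left).
+20 → May 21, 2005.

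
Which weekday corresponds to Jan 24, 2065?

Saturday

Doomsday rule: the anchor day for the 2000s is Tuesday. For year 65: 65÷12 = 5 r 5, and 5÷4 = 1, so 5+5+1 = 11.
Tuesday + 11 ≡ Saturday — that's 2065's doomsday.
In January the doomsday date is Jan 3 (2065 is not a leap year).
Jan 24 is 21 days after Jan 3; 21 mod 7 = 0, so Saturday + 0 = Saturday.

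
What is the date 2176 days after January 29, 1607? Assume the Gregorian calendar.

+365 (one year) → Jan 29, 1608 (1811 left).
+366 (one year; includes Feb 29, 1608) → Jan 29, 1609 (1445 left).
+365 (one year) → Jan 29, 1610 (1080 left).
+365 (one year) → Jan 29, 1611 (715 left).
+365 (one year) → Jan 29, 1612 (350 left).
Jan has 31 days: +3 → Feb 1, 1612 (347 left).
Feb has 29 days: +29 → Mar 1, 1612 (318 left).
Mar has 31 days: +31 → Apr 1, 1612 (287 left).
Apr has 30 days: +30 → May 1, 1612 (257 left).
May has 31 days: +31 → Jun 1, 1612 (226 left).
Jun has 30 days: +30 → Jul 1, 1612 (196 left).
Jul has 31 days: +31 → Aug 1, 1612 (165 left).
Aug has 31 days: +31 → Sep 1, 1612 (134 left).
Sep has 30 days: +30 → Oct 1, 1612 (104 left).
Oct has 31 days: +31 → Nov 1, 1612 (73 left).
Nov has 30 days: +30 → Dec 1, 1612 (43 left).
Dec has 31 days: +31 → Jan 1, 1613 (12 left).
+12 → Jan 13, 1613.

January 13, 1613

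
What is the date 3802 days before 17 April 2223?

−365 (one year) → Apr 17, 2222 (3437 left).
−365 (one year) → Apr 17, 2221 (3072 left).
−365 (one year) → Apr 17, 2220 (2707 left).
−366 (one year; includes Feb 29, 2220) → Apr 17, 2219 (2341 left).
−365 (one year) → Apr 17, 2218 (1976 left).
−365 (one year) → Apr 17, 2217 (1611 left).
−365 (one year) → Apr 17, 2216 (1246 left).
−366 (one year; includes Feb 29, 2216) → Apr 17, 2215 (880 left).
−365 (one year) → Apr 17, 2214 (515 left).
−365 (one year) → Apr 17, 2213 (150 left).
−17 → Mar 31, 2213 (end of Mar, 31 days; 133 left).
−31 → Feb 28, 2213 (end of Feb, 28 days; 102 left).
−28 → Jan 31, 2213 (end of Jan, 31 days; 74 left).
−31 → Dec 31, 2212 (end of Dec, 31 days; 43 left).
−31 → Nov 30, 2212 (end of Nov, 30 days; 12 left).
−12 → Nov 18, 2212.

November 18, 2212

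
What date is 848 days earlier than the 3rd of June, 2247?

February 5, 2245

−365 (one year) → Jun 3, 2246 (483 left).
−365 (one year) → Jun 3, 2245 (118 left).
−3 → May 31, 2245 (end of May, 31 days; 115 left).
−31 → Apr 30, 2245 (end of Apr, 30 days; 84 left).
−30 → Mar 31, 2245 (end of Mar, 31 days; 54 left).
−31 → Feb 28, 2245 (end of Feb, 28 days; 23 left).
−23 → Feb 5, 2245.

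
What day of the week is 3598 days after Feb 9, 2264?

Feb 9, 2264 is a Tuesday.
3598 mod 7 = 0, so 3598 days after a Tuesday is Tuesday + 0 = Tuesday.

Tuesday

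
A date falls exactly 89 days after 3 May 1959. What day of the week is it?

Friday

First find the weekday of May 3, 1959. Doomsday rule: the anchor day for the 1900s is Wednesday. For year 59: 59÷12 = 4 r 11, and 11÷4 = 2, so 4+11+2 = 17.
Wednesday + 17 ≡ Saturday — that's 1959's doomsday.
In May the doomsday date is May 9.
May 3 is 6 days before May 9; 6 mod 7 = 6, so Saturday − 6 = Sunday.
89 mod 7 = 5, so 89 days after a Sunday is Sunday + 5 = Friday.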